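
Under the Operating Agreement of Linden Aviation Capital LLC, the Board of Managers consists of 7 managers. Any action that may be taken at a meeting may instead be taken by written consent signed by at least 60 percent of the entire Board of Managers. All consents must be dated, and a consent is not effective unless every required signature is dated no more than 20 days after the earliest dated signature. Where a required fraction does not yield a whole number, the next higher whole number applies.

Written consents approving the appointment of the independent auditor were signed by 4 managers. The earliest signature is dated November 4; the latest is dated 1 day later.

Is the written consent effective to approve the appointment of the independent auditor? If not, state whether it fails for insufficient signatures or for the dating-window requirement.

Signatures required: at least 60 percent of 7 — 3/5 of 7 = 4.20, rounded up to 5, so 5 needed; 4 signed. Insufficient.
Dating window: the latest signature is 1 day after the earliest; the limit is 20 days. Within the window.

Not effective — insufficient signatures.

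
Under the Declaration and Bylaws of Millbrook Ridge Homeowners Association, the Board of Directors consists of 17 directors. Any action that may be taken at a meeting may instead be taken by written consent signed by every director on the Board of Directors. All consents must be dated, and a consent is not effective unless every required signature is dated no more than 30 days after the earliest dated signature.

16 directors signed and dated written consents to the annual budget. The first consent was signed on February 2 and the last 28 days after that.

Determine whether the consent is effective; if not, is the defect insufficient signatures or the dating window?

Not effective — insufficient signatures.

Signatures required: every one of 17 — unanimous means all 17, so 17 needed; 16 signed. Insufficient.
Dating window: the latest signature is 28 days after the earliest; the limit is 30 days. Within the window.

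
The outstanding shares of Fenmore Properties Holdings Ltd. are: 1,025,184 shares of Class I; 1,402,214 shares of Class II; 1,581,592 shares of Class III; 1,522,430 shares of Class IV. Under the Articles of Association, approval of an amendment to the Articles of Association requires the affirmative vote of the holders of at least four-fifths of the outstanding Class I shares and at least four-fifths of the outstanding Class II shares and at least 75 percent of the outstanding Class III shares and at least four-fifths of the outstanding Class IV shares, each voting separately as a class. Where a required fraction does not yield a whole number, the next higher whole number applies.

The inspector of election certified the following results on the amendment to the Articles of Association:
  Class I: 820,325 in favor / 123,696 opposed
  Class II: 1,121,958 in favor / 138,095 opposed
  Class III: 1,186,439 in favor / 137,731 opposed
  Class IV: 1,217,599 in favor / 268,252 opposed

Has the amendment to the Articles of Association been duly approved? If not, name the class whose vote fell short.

Class I: 4/5 of 1025184 = 820147.20, rounded up to 820148; 820,148 required, 820,325 in favor — approved.
Class II: 4/5 of 1402214 = 1121771.20, rounded up to 1121772; 1,121,772 required, 1,121,958 in favor — approved.
Class III: 3/4 of 1581592 = 1186194; 1,186,194 required, 1,186,439 in favor — approved.
Class IV: 4/5 of 1522430 = 1217944; 1,217,944 required, 1,217,599 in favor — not approved.

Not approved — the Class IV shares did not give the required vote.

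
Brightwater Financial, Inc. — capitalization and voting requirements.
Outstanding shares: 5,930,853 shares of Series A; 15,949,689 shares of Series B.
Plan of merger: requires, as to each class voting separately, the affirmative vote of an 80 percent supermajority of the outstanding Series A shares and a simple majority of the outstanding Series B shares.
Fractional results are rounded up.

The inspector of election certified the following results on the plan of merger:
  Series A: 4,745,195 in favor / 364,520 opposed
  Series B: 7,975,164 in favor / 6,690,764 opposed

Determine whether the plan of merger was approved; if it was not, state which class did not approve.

Series A: 4/5 of 5930853 = 4744682.40, rounded up to 4744683; 4,744,683 required, 4,745,195 in favor — approved.
Series B: a majority of 15949689 is 7974845; 7,974,845 required, 7,975,164 in favor — approved.

Approved — every class gave the required vote.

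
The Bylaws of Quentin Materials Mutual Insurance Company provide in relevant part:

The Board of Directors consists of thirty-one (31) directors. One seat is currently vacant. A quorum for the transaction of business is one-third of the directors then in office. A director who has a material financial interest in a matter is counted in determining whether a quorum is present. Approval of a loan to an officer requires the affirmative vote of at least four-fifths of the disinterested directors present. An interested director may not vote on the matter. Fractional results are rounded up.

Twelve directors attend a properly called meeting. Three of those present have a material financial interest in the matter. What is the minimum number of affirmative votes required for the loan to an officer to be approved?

The loan to an officer requires four-fifths of the disinterested directors present (12 − 3 = 9).
4/5 of 9 = 7.20, rounded up to 8.

8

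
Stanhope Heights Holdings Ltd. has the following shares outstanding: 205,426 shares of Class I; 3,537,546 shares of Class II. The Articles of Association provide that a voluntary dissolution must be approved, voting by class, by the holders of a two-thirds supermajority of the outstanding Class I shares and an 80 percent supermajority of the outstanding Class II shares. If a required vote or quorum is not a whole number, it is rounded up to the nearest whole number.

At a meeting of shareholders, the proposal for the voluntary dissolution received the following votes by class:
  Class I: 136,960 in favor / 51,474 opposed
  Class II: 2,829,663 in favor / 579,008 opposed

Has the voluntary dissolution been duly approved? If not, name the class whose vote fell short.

Not approved — the Class II shares did not give the required vote.

Class I: 2/3 of 205426 = 136950.67, rounded up to 136951; 136,951 required, 136,960 in favor — approved.
Class II: 4/5 of 3537546 = 2830036.80, rounded up to 2830037; 2,830,037 required, 2,829,663 in favor — not approved.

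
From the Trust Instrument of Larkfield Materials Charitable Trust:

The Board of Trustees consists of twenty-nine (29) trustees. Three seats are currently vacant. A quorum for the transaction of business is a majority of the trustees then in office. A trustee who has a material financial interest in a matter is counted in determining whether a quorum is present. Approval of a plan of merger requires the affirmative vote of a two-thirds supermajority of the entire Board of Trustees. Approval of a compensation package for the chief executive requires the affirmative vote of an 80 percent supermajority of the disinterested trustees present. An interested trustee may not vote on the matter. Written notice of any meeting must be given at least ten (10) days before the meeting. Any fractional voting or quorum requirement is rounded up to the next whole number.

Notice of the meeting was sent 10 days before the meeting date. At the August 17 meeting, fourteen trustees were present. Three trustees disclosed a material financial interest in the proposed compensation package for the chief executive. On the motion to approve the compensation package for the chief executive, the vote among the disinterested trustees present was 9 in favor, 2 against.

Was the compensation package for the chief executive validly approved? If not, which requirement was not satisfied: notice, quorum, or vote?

Valid — all requirements satisfied.

Notice: 10 days given; 10 required (10 ≥ 10). Satisfied.
Quorum: 14 present (interested trustees count toward quorum); quorum is 14. Satisfied.
Vote: the compensation package for the chief executive requires four-fifths of the disinterested trustees present (14 − 3 = 11). 4/5 of 11 = 8.80, rounded up to 9, so 9 affirmative votes are needed; 9 voted in favor. Satisfied.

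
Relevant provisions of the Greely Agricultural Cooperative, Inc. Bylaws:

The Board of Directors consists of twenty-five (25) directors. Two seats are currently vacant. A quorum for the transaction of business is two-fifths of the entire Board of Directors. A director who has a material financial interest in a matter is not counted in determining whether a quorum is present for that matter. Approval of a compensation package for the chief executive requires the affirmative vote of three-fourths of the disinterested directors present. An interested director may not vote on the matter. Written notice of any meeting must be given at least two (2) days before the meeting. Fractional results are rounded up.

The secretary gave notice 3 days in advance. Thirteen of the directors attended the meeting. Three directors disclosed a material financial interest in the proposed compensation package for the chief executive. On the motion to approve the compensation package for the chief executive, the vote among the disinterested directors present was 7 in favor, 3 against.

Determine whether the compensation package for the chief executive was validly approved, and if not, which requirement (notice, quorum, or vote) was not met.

Invalid — vote requirement not satisfied.

Notice: 3 days given; 2 required (3 ≥ 2). Satisfied.
Quorum: 13 present, but the 3 interested directors do not count, leaving 10. Quorum is 10. Satisfied.
Vote: the compensation package for the chief executive requires three-fourths of the disinterested directors present (13 − 3 = 10). 3/4 of 10 = 7.50, rounded up to 8, so 8 affirmative votes are needed; 7 voted in favor. Not satisfied.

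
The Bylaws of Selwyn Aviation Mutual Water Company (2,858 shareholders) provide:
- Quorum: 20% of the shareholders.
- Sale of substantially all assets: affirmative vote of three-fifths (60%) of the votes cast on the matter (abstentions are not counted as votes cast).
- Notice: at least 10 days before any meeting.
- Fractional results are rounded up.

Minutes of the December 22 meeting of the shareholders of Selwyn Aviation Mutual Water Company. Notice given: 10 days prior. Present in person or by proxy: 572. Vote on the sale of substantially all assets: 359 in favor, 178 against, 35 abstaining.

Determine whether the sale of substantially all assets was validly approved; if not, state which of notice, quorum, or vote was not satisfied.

Notice: 10 days given; 10 required. Satisfied.
Quorum: 20% of 2,858 = 571.60, rounded up to 572; 572 present. Satisfied.
Vote: requires three-fifths of the votes cast (572 − 35 abstaining = 537); 3/5 of 537 = 322.20, rounded up to 323, so 323 needed; 359 in favor. Satisfied.

Valid — all requirements satisfied.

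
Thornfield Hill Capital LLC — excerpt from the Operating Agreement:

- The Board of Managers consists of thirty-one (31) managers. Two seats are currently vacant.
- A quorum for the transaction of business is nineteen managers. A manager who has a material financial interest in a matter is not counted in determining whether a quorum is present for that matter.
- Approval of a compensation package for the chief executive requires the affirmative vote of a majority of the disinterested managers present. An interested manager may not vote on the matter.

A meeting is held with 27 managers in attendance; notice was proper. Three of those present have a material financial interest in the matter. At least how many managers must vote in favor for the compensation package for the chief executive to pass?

The compensation package for the chief executive requires a majority of the disinterested managers present (27 − 3 = 24).
A majority of 24 is 13.

13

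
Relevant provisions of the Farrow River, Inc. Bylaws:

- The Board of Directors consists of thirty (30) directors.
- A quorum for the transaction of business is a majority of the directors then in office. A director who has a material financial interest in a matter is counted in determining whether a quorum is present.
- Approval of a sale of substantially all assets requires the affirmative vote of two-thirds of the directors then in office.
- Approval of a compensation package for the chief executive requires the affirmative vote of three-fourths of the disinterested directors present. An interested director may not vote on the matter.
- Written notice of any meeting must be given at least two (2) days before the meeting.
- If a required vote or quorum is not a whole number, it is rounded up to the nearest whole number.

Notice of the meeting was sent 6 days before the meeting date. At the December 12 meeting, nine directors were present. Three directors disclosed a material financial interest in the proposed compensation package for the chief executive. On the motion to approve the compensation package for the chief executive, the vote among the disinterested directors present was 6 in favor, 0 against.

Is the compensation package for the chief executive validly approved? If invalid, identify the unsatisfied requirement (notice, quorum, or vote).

Invalid — quorum requirement not satisfied.

Notice: 6 days given; 2 required (6 ≥ 2). Satisfied.
Quorum: 9 present (interested directors count toward quorum); quorum is 16. Not satisfied.
Vote: the compensation package for the chief executive requires three-fourths of the disinterested directors present (9 − 3 = 6). 3/4 of 6 = 4.50, rounded up to 5, so 5 affirmative votes are needed; 6 voted in favor. Satisfied. (Moot — without a quorum no business can be validly transacted.)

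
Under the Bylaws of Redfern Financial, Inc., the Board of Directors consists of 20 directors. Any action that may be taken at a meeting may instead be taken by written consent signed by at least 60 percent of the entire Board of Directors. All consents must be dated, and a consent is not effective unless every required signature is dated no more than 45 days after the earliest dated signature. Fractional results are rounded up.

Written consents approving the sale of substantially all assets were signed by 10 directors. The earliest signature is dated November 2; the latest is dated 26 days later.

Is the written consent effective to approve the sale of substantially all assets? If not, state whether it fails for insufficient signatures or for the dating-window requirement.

Signatures required: at least 60 percent of 20 — 3/5 of 20 = 12, so 12 needed; 10 signed. Insufficient.
Dating window: the latest signature is 26 days after the earliest; the limit is 45 days. Within the window.

Not effective — insufficient signatures.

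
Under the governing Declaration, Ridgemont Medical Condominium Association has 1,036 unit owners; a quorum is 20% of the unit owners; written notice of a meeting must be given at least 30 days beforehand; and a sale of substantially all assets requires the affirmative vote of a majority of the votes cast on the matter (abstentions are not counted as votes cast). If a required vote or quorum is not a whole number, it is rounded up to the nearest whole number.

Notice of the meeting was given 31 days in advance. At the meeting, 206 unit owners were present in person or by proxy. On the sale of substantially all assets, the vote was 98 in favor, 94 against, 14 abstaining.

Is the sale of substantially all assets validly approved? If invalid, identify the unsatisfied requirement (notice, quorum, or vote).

Notice: 31 days given; 30 required. Satisfied.
Quorum: 20% of 1,036 = 207.20, rounded up to 208; 206 present. Not satisfied.
Vote: requires a majority of the votes cast (206 − 14 abstaining = 192); a majority of 192 is 97, so 97 needed; 98 in favor. Satisfied.

Invalid — quorum requirement not satisfied.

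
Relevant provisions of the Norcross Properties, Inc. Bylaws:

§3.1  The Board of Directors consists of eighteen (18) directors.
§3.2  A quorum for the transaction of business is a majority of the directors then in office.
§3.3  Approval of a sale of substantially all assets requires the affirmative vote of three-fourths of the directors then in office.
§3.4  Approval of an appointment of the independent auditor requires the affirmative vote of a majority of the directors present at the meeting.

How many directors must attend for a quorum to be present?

A majority of 18 is 10.

10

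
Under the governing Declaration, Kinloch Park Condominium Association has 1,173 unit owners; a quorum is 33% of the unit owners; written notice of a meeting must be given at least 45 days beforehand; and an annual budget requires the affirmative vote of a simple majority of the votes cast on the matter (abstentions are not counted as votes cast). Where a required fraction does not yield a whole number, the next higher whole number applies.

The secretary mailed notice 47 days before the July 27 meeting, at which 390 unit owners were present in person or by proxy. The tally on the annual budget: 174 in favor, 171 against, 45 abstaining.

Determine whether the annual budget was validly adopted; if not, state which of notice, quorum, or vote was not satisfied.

Notice: 47 days given; 45 required. Satisfied.
Quorum: 33% of 1,173 = 387.09, rounded up to 388; 390 present. Satisfied.
Vote: requires a majority of the votes cast (390 − 45 abstaining = 345); a majority of 345 is 173, so 173 needed; 174 in favor. Satisfied.

Valid — all requirements satisfied.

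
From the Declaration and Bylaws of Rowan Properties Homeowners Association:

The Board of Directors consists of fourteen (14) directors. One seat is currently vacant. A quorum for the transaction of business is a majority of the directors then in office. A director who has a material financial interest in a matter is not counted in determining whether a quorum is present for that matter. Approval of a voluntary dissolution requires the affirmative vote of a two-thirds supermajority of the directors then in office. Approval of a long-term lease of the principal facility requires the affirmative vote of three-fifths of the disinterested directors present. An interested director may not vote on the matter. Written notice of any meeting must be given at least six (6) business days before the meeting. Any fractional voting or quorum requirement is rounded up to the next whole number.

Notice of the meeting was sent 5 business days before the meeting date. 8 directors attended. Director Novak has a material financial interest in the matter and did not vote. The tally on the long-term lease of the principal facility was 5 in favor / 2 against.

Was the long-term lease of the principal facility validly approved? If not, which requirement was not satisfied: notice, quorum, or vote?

Notice: 5 business days given; 6 required (5 < 6). Not satisfied.
Quorum: 8 present, but the 1 interested director does not count, leaving 7. Quorum is 7. Satisfied.
Vote: the long-term lease of the principal facility requires three-fifths of the disinterested directors present (8 − 1 = 7). 3/5 of 7 = 4.20, rounded up to 5, so 5 affirmative votes are needed; 5 voted in favor. Satisfied.

Invalid — notice requirement not satisfied.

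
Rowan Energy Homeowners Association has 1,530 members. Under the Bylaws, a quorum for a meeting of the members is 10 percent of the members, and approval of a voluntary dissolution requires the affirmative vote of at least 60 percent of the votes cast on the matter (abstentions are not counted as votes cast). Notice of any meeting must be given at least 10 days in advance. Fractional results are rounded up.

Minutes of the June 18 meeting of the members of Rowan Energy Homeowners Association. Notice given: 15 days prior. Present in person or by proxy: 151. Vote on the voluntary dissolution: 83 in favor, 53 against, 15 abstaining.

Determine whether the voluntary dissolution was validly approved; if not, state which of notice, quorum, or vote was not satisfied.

Notice: 15 days given; 10 required. Satisfied.
Quorum: 10% of 1,530 = 153; 151 present. Not satisfied.
Vote: requires three-fifths of the votes cast (151 − 15 abstaining = 136); 3/5 of 136 = 81.60, rounded up to 82, so 82 needed; 83 in favor. Satisfied.

Invalid — quorum requirement not satisfied.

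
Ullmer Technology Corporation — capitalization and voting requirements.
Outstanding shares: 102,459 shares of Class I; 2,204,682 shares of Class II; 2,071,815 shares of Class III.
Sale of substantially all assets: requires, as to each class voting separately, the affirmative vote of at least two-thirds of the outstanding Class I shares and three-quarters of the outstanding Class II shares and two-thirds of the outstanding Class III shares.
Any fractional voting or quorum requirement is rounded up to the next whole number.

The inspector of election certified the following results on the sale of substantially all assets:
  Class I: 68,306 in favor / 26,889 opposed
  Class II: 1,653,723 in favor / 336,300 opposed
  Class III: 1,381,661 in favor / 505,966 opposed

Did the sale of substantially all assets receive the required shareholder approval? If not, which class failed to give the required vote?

Approved — every class gave the required vote.

Class I: 2/3 of 102459 = 68306; 68,306 required, 68,306 in favor — approved.
Class II: 3/4 of 2204682 = 1653511.50, rounded up to 1653512; 1,653,512 required, 1,653,723 in favor — approved.
Class III: 2/3 of 2071815 = 1381210; 1,381,210 required, 1,381,661 in favor — approved.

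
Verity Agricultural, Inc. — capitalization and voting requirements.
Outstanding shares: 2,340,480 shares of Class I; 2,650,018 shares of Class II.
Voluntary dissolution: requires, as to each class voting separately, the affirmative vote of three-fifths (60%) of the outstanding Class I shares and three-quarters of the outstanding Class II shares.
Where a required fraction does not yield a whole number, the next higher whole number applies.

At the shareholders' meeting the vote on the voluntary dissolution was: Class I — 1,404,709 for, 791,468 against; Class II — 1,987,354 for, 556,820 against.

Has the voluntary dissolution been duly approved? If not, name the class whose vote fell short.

Not approved — the Class II shares did not give the required vote.

Class I: 3/5 of 2340480 = 1404288; 1,404,288 required, 1,404,709 in favor — approved.
Class II: 3/4 of 2650018 = 1987513.50, rounded up to 1987514; 1,987,514 required, 1,987,354 in favor — not approved.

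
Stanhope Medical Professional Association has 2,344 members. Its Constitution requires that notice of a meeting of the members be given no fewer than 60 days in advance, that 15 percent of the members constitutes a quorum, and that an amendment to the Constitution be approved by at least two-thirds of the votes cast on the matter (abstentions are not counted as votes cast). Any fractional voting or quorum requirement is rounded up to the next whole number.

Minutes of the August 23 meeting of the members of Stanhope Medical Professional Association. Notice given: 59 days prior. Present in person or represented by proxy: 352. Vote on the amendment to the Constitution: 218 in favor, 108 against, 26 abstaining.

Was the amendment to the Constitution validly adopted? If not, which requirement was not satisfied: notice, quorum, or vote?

Invalid — notice requirement not satisfied.

Notice: 59 days given; 60 required. Not satisfied.
Quorum: 15% of 2,344 = 351.60, rounded up to 352; 352 present. Satisfied.
Vote: requires two-thirds of the votes cast (352 − 26 abstaining = 326); 2/3 of 326 = 217.33, rounded up to 218, so 218 needed; 218 in favor. Satisfied.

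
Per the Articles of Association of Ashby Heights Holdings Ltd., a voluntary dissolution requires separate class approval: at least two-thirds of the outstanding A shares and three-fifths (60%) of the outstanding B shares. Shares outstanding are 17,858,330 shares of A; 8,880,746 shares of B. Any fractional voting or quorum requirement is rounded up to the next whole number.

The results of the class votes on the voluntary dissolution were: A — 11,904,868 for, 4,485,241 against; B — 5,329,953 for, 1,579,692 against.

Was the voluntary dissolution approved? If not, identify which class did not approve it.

Not approved — the A shares did not give the required vote.

A: 2/3 of 17858330 = 11905553.33, rounded up to 11905554; 11,905,554 required, 11,904,868 in favor — not approved.
B: 3/5 of 8880746 = 5328447.60, rounded up to 5328448; 5,328,448 required, 5,329,953 in favor — approved.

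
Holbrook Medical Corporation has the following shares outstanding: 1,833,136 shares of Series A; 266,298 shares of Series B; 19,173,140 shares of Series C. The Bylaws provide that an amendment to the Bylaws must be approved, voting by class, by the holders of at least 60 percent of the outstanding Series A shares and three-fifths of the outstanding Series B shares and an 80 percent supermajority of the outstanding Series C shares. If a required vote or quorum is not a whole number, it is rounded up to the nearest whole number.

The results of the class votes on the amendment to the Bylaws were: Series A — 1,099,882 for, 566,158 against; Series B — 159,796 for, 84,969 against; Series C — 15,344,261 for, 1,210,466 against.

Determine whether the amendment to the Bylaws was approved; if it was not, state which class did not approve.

Approved — every class gave the required vote.

Series A: 3/5 of 1833136 = 1099881.60, rounded up to 1099882; 1,099,882 required, 1,099,882 in favor — approved.
Series B: 3/5 of 266298 = 159778.80, rounded up to 159779; 159,779 required, 159,796 in favor — approved.
Series C: 4/5 of 19173140 = 15338512; 15,338,512 required, 15,344,261 in favor — approved.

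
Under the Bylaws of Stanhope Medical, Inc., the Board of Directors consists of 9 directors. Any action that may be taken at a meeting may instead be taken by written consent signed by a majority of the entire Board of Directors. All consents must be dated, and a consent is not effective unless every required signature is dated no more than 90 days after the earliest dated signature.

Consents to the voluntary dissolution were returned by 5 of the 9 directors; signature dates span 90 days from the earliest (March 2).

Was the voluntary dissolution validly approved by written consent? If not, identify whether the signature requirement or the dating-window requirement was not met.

Effective — both the signature and dating-window requirements are satisfied.

Signatures required: a majority of 9 — a majority of 9 is 5, so 5 needed; 5 signed. Sufficient.
Dating window: the latest signature is 90 days after the earliest; the limit is 90 days. Within the window.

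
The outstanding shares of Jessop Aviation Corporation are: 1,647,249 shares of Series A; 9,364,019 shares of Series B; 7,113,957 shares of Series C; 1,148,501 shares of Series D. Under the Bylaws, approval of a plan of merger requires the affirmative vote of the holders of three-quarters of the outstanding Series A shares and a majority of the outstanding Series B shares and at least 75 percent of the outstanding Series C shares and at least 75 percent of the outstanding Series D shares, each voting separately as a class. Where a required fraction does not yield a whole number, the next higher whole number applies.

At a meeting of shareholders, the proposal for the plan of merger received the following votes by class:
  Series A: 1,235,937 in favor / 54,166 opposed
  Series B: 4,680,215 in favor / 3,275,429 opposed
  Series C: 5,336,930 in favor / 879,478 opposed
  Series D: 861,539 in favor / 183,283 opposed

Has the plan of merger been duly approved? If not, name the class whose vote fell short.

Series A: 3/4 of 1647249 = 1235436.75, rounded up to 1235437; 1,235,437 required, 1,235,937 in favor — approved.
Series B: a majority of 9364019 is 4682010; 4,682,010 required, 4,680,215 in favor — not approved.
Series C: 3/4 of 7113957 = 5335467.75, rounded up to 5335468; 5,335,468 required, 5,336,930 in favor — approved.
Series D: 3/4 of 1148501 = 861375.75, rounded up to 861376; 861,376 required, 861,539 in favor — approved.

Not approved — the Series B shares did not give the required vote.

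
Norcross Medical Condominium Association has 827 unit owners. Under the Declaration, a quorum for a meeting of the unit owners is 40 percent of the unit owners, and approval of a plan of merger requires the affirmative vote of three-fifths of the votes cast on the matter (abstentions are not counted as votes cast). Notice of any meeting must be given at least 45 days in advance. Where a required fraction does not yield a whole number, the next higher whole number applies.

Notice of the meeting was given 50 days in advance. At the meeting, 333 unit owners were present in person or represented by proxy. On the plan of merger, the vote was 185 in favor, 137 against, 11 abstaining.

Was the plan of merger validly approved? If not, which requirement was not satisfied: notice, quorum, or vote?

Notice: 50 days given; 45 required. Satisfied.
Quorum: 40% of 827 = 330.80, rounded up to 331; 333 present. Satisfied.
Vote: requires three-fifths of the votes cast (333 − 11 abstaining = 322); 3/5 of 322 = 193.20, rounded up to 194, so 194 needed; 185 in favor. Not satisfied.

Invalid — vote requirement not satisfied.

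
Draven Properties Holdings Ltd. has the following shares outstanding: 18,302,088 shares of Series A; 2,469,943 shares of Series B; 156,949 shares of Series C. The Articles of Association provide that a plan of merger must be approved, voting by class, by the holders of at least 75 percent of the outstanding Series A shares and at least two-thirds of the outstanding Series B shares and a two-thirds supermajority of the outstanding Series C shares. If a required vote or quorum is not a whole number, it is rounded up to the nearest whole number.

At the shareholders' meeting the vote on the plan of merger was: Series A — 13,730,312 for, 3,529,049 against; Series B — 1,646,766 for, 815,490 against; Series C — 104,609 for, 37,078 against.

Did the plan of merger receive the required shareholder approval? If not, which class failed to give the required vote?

Not approved — the Series C shares did not give the required vote.

Series A: 3/4 of 18302088 = 13726566; 13,726,566 required, 13,730,312 in favor — approved.
Series B: 2/3 of 2469943 = 1646628.67, rounded up to 1646629; 1,646,629 required, 1,646,766 in favor — approved.
Series C: 2/3 of 156949 = 104632.67, rounded up to 104633; 104,633 required, 104,609 in favor — not approved.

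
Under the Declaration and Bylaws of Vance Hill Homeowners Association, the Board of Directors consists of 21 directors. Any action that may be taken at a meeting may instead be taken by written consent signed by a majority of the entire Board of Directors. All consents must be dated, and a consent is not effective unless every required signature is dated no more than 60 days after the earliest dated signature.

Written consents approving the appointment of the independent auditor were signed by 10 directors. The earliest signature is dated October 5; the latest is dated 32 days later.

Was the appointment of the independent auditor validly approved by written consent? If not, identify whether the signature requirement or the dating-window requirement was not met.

Signatures required: a majority of 21 — a majority of 21 is 11, so 11 needed; 10 signed. Insufficient.
Dating window: the latest signature is 32 days after the earliest; the limit is 60 days. Within the window.

Not effective — insufficient signatures.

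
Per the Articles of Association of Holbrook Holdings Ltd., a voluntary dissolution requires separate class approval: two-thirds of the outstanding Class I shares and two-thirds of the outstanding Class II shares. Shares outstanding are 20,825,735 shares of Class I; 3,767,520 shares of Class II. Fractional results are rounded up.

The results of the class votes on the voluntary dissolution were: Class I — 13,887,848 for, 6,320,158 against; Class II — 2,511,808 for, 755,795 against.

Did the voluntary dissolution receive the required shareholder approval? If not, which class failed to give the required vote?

Approved — every class gave the required vote.

Class I: 2/3 of 20825735 = 13883823.33, rounded up to 13883824; 13,883,824 required, 13,887,848 in favor — approved.
Class II: 2/3 of 3767520 = 2511680; 2,511,680 required, 2,511,808 in favor — approved.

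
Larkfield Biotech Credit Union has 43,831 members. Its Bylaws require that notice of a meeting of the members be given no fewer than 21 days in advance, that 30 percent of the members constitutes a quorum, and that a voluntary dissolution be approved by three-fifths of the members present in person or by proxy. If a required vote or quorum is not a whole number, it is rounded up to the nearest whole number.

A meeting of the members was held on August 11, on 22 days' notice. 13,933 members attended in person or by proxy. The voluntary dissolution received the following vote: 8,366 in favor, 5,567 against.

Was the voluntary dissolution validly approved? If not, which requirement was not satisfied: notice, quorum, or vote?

Valid — all requirements satisfied.

Notice: 22 days given; 21 required. Satisfied.
Quorum: 30% of 43,831 = 13,149.30, rounded up to 13,150; 13,933 present. Satisfied.
Vote: requires three-fifths of those present (13,933); 3/5 of 13933 = 8359.80, rounded up to 8360, so 8,360 needed; 8,366 in favor. Satisfied.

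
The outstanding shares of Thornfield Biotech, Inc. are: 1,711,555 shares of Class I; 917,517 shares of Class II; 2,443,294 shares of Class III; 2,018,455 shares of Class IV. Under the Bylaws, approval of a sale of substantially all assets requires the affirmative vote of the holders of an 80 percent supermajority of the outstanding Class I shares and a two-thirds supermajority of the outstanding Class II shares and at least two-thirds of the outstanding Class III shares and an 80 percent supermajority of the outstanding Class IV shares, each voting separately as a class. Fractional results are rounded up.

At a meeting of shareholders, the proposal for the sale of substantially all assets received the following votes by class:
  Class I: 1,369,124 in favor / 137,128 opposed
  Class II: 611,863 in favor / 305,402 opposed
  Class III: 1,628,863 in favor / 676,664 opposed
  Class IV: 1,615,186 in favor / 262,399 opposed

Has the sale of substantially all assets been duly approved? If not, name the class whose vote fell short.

Class I: 4/5 of 1711555 = 1369244; 1,369,244 required, 1,369,124 in favor — not approved.
Class II: 2/3 of 917517 = 611678; 611,678 required, 611,863 in favor — approved.
Class III: 2/3 of 2443294 = 1628862.67, rounded up to 1628863; 1,628,863 required, 1,628,863 in favor — approved.
Class IV: 4/5 of 2018455 = 1614764; 1,614,764 required, 1,615,186 in favor — approved.

Not approved — the Class I shares did not give the required vote.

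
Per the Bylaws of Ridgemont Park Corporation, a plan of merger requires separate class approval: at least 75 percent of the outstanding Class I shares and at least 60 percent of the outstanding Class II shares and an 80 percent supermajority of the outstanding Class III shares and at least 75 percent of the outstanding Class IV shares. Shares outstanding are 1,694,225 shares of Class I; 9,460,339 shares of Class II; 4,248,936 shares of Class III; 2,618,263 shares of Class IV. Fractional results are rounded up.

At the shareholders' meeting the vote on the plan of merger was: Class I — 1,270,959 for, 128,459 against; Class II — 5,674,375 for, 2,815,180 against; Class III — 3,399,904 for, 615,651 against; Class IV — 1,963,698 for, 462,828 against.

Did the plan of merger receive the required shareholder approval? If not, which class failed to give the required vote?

Class I: 3/4 of 1694225 = 1270668.75, rounded up to 1270669; 1,270,669 required, 1,270,959 in favor — approved.
Class II: 3/5 of 9460339 = 5676203.40, rounded up to 5676204; 5,676,204 required, 5,674,375 in favor — not approved.
Class III: 4/5 of 4248936 = 3399148.80, rounded up to 3399149; 3,399,149 required, 3,399,904 in favor — approved.
Class IV: 3/4 of 2618263 = 1963697.25, rounded up to 1963698; 1,963,698 required, 1,963,698 in favor — approved.

Not approved — the Class II shares did not give the required vote.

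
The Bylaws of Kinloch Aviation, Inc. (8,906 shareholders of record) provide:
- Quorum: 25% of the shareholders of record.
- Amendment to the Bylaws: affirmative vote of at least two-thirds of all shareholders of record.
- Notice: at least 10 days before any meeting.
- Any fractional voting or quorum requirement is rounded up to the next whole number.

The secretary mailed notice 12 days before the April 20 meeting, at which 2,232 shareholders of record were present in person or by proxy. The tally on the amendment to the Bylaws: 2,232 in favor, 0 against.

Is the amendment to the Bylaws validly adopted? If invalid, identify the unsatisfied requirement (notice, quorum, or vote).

Invalid — vote requirement not satisfied.

Notice: 12 days given; 10 required. Satisfied.
Quorum: 25% of 8,906 = 2,226.50, rounded up to 2,227; 2,232 present. Satisfied.
Vote: requires two-thirds of all shareholders of record (8,906); 2/3 of 8906 = 5937.33, rounded up to 5938, so 5,938 needed; 2,232 in favor. Not satisfied.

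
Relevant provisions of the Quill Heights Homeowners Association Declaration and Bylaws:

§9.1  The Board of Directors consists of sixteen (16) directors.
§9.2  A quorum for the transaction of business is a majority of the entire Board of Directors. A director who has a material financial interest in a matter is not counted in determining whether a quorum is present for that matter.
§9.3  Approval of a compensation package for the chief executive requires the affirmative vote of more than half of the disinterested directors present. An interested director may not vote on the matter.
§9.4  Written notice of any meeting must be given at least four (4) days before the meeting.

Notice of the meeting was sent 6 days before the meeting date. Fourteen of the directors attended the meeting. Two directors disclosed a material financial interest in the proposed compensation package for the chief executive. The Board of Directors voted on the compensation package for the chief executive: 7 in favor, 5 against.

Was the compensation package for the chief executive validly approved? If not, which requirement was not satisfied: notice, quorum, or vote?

Notice: 6 days given; 4 required (6 ≥ 4). Satisfied.
Quorum: 14 present, but the 2 interested directors do not count, leaving 12. Quorum is 9. Satisfied.
Vote: the compensation package for the chief executive requires a majority of the disinterested directors present (14 − 2 = 12). A majority of 12 is 7, so 7 affirmative votes are needed; 7 voted in favor. Satisfied.

Valid — all requirements satisfied.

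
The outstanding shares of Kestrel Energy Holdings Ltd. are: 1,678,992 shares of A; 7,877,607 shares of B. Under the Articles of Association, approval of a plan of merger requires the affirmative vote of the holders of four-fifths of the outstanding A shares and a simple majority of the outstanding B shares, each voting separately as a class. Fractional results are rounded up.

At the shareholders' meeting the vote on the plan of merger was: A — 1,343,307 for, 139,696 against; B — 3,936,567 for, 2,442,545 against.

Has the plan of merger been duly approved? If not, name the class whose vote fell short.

Not approved — the B shares did not give the required vote.

A: 4/5 of 1678992 = 1343193.60, rounded up to 1343194; 1,343,194 required, 1,343,307 in favor — approved.
B: a majority of 7877607 is 3938804; 3,938,804 required, 3,936,567 in favor — not approved.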